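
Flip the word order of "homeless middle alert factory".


Original: "homeless middle alert factory"
Words (1..n): homeless | middle | alert | factory
Reversed (n..1): factory | alert | middle | homeless
Result = "factory alert middle homeless"


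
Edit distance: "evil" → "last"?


Word 1: "evil" (length 4)
Word 2: "last" (length 4)
One optimal edit sequence (insert/delete/substitute each cost 1):
  1. substitute 'e' -> 'l'  (+1)
  2. substitute 'v' -> 'a'  (+1)
  3. substitute 'i' -> 's'  (+1)
  4. substitute 'l' -> 't'  (+1)
Total edit operations: 4
Edit distance = 4


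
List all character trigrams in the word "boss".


Word: "boss" (length 4)
Number of trigrams = 4 - 3 + 1 = 2
  Position 0: "bos"
  Position 1: "oss"
Trigrams = "bos", "oss"


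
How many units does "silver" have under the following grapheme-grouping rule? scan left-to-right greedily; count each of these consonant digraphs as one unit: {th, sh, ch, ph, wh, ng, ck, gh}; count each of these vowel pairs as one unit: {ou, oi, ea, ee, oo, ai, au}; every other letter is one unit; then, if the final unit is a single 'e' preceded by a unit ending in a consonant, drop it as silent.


Word: "silver" (6 letters)
Left-to-right scan:
  (1) 's' (letter)
  (2) 'i' (letter)
  (3) 'l' (letter)
  (4) 'v' (letter)
  (5) 'e' (letter)
  (6) 'r' (letter)
Units from scan: 6
Sound units = 6 units


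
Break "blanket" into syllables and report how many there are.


Word: "blanket"
Syllable breakdown: blan / ket
Counting: 2 parts
= 2 syllables


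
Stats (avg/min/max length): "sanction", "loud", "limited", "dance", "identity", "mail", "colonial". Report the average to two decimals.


Lengths: "sanction"=8, "loud"=4, "limited"=7, "dance"=5, "identity"=8, "mail"=4, "colonial"=8
Sum = 44, Count = 7
Average = 44/7 = 6.29
= avg=6.29, min=4, max=8


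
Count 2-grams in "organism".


Word: "organism" (length 8)
Number of 2-grams = length - 2 + 1 = 8 - 2 + 1
= 7


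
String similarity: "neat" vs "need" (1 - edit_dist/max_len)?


Word 1: "neat" (length 4)
Word 2: "need" (length 4)
One optimal edit sequence:
  1. keep 'n'
  2. keep 'e'
  3. substitute 'a' -> 'e'  (+1)
  4. substitute 't' -> 'd'  (+1)
Edit distance = 2
Max length = max(4, 4) = 4
Similarity = 1 - 2/4
= 0.5000


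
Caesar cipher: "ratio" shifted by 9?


Word: "ratio"
Shift: 9
Each letter → (letter + shift) mod 26:
  'r' (17) + 9 = 0 → 'a'
  'a' (0) + 9 = 9 → 'j'
  't' (19) + 9 = 2 → 'c'
  'i' (8) + 9 = 17 → 'r'
  'o' (14) + 9 = 23 → 'x'
Result = "ajcrx"


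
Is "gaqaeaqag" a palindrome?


Word: "gaqaeaqag"
Reversed: "gaqaeaqag"
Forward == Backward? gaqaeaqag == gaqaeaqag
Palindrome = Yes


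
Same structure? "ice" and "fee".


Pattern of "ice": [0, 1, 2]
Pattern of "fee": [0, 1, 1]
Patterns do not match
Same pattern = No


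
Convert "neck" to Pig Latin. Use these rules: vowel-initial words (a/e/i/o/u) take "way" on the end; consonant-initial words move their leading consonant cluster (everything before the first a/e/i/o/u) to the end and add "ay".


Word: "neck"
Starts with consonant(s) → move to end, add 'ay'
Consonant cluster: "n"
Pig Latin = "ecknay"


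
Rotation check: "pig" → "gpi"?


Word: "pig", Candidate: "gpi"
Method: check if candidate is substring of word+word
"pigpig" contains "gpi"? Yes
Is rotation = Yes


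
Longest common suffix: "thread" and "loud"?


Word 1: "thread"
Word 2: "loud"
Comparing from end:
  Pos -1: 'd' == 'd'
  Pos -2: 'a' != 'u' (stop)
LCS = "d" (length 1)


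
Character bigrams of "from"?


Word: "from" (length 4)
Number of bigrams = 4 - 2 + 1 = 3
  Position 0: "fr"
  Position 1: "ro"
  Position 2: "om"
Bigrams = "fr", "ro", "om"


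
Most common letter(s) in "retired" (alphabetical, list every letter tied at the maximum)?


Word: "retired"
Letter counts:
  'd': 1
  'e': 2
  'i': 1
  'r': 2
  't': 1
Maximum count = 2
Most frequent = 'e', 'r' (2 times each)


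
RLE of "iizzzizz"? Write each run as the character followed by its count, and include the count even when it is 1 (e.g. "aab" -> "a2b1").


String: "iizzzizz"
Scanning for consecutive runs:
  'i' x 2
  'z' x 3
  'i' x 1
  'z' x 2
RLE = "i2z3i1z2"


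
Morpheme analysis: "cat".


Word: "cat"
Morphemes: cat
Each morpheme carries meaning
= 1 morpheme


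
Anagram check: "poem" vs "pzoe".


Word 1: "poem" → sorted: emop
Word 2: "pzoe" → sorted: eopz
Same letters? emop != eopz
Anagram = No


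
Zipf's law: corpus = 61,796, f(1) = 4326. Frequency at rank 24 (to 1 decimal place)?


Zipf's law: f(r) = f(1) / r
f(1) = 4326
f(24) = 4326 / 24
= 180.3 occurrences


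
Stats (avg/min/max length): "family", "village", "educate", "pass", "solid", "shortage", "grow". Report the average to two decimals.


Lengths: "family"=6, "village"=7, "educate"=7, "pass"=4, "solid"=5, "shortage"=8, "grow"=4
Sum = 41, Count = 7
Average = 41/7 = 5.86
= avg=5.86, min=4, max=8


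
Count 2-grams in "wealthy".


Word: "wealthy" (length 7)
Number of 2-grams = length - 2 + 1 = 7 - 2 + 1
= 6


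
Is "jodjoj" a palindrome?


Word: "jodjoj"
Reversed: "jojdoj"
Forward == Backward? jodjoj != jojdoj
Palindrome = No


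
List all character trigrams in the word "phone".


Word: "phone" (length 5)
Number of trigrams = 5 - 3 + 1 = 3
  Position 0: "pho"
  Position 1: "hon"
  Position 2: "one"
Trigrams = "pho", "hon", "one"


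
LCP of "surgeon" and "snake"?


Word 1: "surgeon"
Word 2: "snake"
Comparing from start:
  Pos 0: 's' == 's'
  Pos 1: 'u' != 'n' (stop)
LCP = "s" (length 1)


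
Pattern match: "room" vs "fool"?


Pattern of "room": [0, 1, 1, 2]
Pattern of "fool": [0, 1, 1, 2]
Patterns match
Same pattern = Yes


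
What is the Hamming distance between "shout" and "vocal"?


Comparing character by character (same length = 5):
  Pos 0: 's' vs 'v' !=
  Pos 1: 'h' vs 'o' !=
  Pos 2: 'o' vs 'c' !=
  Pos 3: 'u' vs 'a' !=
  Pos 4: 't' vs 'l' !=
Hamming distance = 5


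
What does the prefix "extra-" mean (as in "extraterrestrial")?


Prefix: extra-
Example: extraterrestrial (extra- + terrestrial)
Meaning = beyond


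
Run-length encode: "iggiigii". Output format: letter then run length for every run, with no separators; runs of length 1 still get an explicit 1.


String: "iggiigii"
Scanning for consecutive runs:
  'i' x 1
  'g' x 2
  'i' x 2
  'g' x 1
  'i' x 2
RLE = "i1g2i2g1i2"


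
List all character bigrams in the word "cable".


Word: "cable" (length 5)
Number of bigrams = 5 - 2 + 1 = 4
  Position 0: "ca"
  Position 1: "ab"
  Position 2: "bl"
  Position 3: "le"
Bigrams = "ca", "ab", "bl", "le"


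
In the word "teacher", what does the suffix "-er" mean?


Suffix: -er
As in: teacher -> teach + -er
Meaning = one who / more


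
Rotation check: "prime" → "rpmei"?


Word: "prime", Candidate: "rpmei"
Method: check if candidate is substring of word+word
"primeprime" contains "rpmei"? No
Is rotation = No


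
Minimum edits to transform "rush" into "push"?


Word 1: "rush" (length 4)
Word 2: "push" (length 4)
One optimal edit sequence (insert/delete/substitute each cost 1):
  1. substitute 'r' -> 'p'  (+1)
  2. keep 'u'
  3. keep 's'
  4. keep 'h'
Total edit operations: 1
Edit distance = 1


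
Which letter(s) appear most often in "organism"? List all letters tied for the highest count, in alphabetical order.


Word: "organism"
Letter counts:
  'a': 1
  'g': 1
  'i': 1
  'm': 1
  'n': 1
  'o': 1
  'r': 1
  's': 1
Maximum count = 1
Most frequent = 'a', 'g', 'i', 'm', 'n', 'o', 'r', 's' (1 time each)


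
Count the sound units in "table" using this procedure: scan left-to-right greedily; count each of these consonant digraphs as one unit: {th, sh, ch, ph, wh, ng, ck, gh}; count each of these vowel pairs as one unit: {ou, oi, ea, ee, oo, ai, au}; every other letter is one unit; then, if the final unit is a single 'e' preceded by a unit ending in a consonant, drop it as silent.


Word: "table" (5 letters)
Left-to-right scan:
  (1) 't' (letter)
  (2) 'a' (letter)
  (3) 'b' (letter)
  (4) 'l' (letter)
  (5) 'e' (letter)
Units from scan: 5
Final unit is 'e' after a consonant -> drop as silent (-1)
Sound units = 4 units


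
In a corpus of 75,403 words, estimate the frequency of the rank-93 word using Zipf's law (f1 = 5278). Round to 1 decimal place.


Zipf's law: f(r) = f(1) / r
f(1) = 5278
f(93) = 5278 / 93
= 56.8 occurrences


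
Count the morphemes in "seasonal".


Word: "seasonal"
Morphemes: season / -al
Each morpheme carries meaning
= 2 morphemes


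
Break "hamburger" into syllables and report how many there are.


Word: "hamburger"
Syllable breakdown: ham · bur · ger
Counting: 3 parts
= 3 syllables


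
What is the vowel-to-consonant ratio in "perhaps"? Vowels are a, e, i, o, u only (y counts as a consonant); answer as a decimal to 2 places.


Word: "perhaps"
Vowels (a,e,i,o,u): 2
Consonants: 5
Ratio = 2/5
= 0.40


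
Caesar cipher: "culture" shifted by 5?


Word: "culture"
Shift: 5
Each letter → (letter + shift) mod 26:
  'c' (2) + 5 = 7 → 'h'
  'u' (20) + 5 = 25 → 'z'
  'l' (11) + 5 = 16 → 'q'
  't' (19) + 5 = 24 → 'y'
  'u' (20) + 5 = 25 → 'z'
  'r' (17) + 5 = 22 → 'w'
  'e' (4) + 5 = 9 → 'j'
Result = "hzqyzwj"


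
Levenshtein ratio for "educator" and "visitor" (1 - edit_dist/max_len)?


Word 1: "educator" (length 8)
Word 2: "visitor" (length 7)
One optimal edit sequence:
  1. delete 'e'  (+1)
  2. substitute 'd' -> 'v'  (+1)
  3. substitute 'u' -> 'i'  (+1)
  4. substitute 'c' -> 's'  (+1)
  5. substitute 'a' -> 'i'  (+1)
  6. keep 't'
  7. keep 'o'
  8. keep 'r'
Edit distance = 5
Max length = max(8, 7) = 8
Similarity = 1 - 5/8
= 0.3750


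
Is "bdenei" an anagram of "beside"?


Word 1: "beside" → sorted: bdeeis
Word 2: "bdenei" → sorted: bdeein
Same letters? bdeeis != bdeein
Anagram = No


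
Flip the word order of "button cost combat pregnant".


Original: "button cost combat pregnant"
Words (1..n): button | cost | combat | pregnant
Reversed (n..1): pregnant | combat | cost | button
Result = "pregnant combat cost button"


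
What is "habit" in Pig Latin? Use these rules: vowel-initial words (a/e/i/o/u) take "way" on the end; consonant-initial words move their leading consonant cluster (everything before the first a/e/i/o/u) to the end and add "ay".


Word: "habit"
Starts with consonant(s) → move to end, add 'ay'
Consonant cluster: "h"
Pig Latin = "abithay"


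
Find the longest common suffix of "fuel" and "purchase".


Word 1: "fuel"
Word 2: "purchase"
Comparing from end:
  Pos -1: 'l' != 'e' (stop)
LCS = "" (length 0)


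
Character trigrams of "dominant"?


Word: "dominant" (length 8)
Number of trigrams = 8 - 3 + 1 = 6
  Position 0: "dom"
  Position 1: "omi"
  Position 2: "min"
  Position 3: "ina"
  Position 4: "nan"
  Position 5: "ant"
Trigrams = "dom", "omi", "min", "ina", "nan", "ant"


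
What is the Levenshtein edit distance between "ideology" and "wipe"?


Word 1: "ideology" (length 8)
Word 2: "wipe" (length 4)
One optimal edit sequence (insert/delete/substitute each cost 1):
  1. insert 'w'  (+1)
  2. keep 'i'
  3. substitute 'd' -> 'p'  (+1)
  4. keep 'e'
  5. delete 'o'  (+1)
  6. delete 'l'  (+1)
  7. delete 'o'  (+1)
  8. delete 'g'  (+1)
  9. delete 'y'  (+1)
Total edit operations: 7
Edit distance = 7


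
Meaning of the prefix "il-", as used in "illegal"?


Prefix: il-
As in: illegal -> il- + legal
Meaning = not


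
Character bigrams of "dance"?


Word: "dance" (length 5)
Number of bigrams = 5 - 2 + 1 = 4
  Position 0: "da"
  Position 1: "an"
  Position 2: "nc"
  Position 3: "ce"
Bigrams = "da", "an", "nc", "ce"


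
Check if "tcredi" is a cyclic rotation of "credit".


Word: "credit", Candidate: "tcredi"
Method: check if candidate is substring of word+word
"creditcredit" contains "tcredi"? Yes
Is rotation = Yes


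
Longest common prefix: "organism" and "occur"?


Word 1: "organism"
Word 2: "occur"
Comparing from start:
  Pos 0: 'o' == 'o'
  Pos 1: 'r' != 'c' (stop)
LCP = "o" (length 1)


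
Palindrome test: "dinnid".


Word: "dinnid"
Reversed: "dinnid"
Forward == Backward? dinnid == dinnid
Palindrome = Yes


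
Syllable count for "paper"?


Word: "paper"
Syllable breakdown: pa | per
Counting: 2 parts
= 2 syllables


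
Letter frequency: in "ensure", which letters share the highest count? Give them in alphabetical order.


Word: "ensure"
Letter counts:
  'e': 2
  'n': 1
  'r': 1
  's': 1
  'u': 1
Maximum count = 2
Most frequent = 'e' (2 times each)


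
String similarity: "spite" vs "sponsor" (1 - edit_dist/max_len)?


Word 1: "spite" (length 5)
Word 2: "sponsor" (length 7)
One optimal edit sequence:
  1. keep 's'
  2. keep 'p'
  3. insert 'o'  (+1)
  4. insert 'n'  (+1)
  5. substitute 'i' -> 's'  (+1)
  6. substitute 't' -> 'o'  (+1)
  7. substitute 'e' -> 'r'  (+1)
Edit distance = 5
Max length = max(5, 7) = 7
Similarity = 1 - 5/7
= 0.2857


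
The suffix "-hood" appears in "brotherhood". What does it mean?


Suffix: -hood
Example: brotherhood (brother + -hood)
Meaning = state / condition


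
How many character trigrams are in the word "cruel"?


Word: "cruel" (length 5)
Number of 3-grams = length - 3 + 1 = 5 - 3 + 1
= 3


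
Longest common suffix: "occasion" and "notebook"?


Word 1: "occasion"
Word 2: "notebook"
Comparing from end:
  Pos -1: 'n' != 'k' (stop)
LCS = "" (length 0)


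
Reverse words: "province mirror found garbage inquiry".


Original: "province mirror found garbage inquiry"
Words (1..n): province | mirror | found | garbage | inquiry
Reversed (n..1): inquiry | garbage | found | mirror | province
Result = "inquiry garbage found mirror province"


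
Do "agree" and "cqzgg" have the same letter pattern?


Pattern of "agree": [0, 1, 2, 3, 3]
Pattern of "cqzgg": [0, 1, 2, 3, 3]
Patterns match
Same pattern = Yes


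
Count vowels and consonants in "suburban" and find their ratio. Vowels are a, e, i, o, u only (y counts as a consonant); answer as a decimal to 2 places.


Word: "suburban"
Vowels (a,e,i,o,u): 3
Consonants: 5
Ratio = 3/5
= 0.60


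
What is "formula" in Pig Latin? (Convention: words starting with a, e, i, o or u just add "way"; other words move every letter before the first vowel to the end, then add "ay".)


Word: "formula"
Starts with consonant(s) → move to end, add 'ay'
Consonant cluster: "f"
Pig Latin = "ormulafay"


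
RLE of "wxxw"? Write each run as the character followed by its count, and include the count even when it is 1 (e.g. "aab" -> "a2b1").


String: "wxxw"
Scanning for consecutive runs:
  'w' x 1
  'x' x 2
  'w' x 1
RLE = "w1x2w1"


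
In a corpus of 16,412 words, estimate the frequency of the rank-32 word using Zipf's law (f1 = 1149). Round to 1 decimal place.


Zipf's law: f(r) = f(1) / r
f(1) = 1149
f(32) = 1149 / 32
= 35.9 occurrences


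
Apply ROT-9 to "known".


Word: "known"
Shift: 9
Each letter → (letter + shift) mod 26:
  'k' (10) + 9 = 19 → 't'
  'n' (13) + 9 = 22 → 'w'
  'o' (14) + 9 = 23 → 'x'
  'w' (22) + 9 = 5 → 'f'
  'n' (13) + 9 = 22 → 'w'
Result = "twxfw"


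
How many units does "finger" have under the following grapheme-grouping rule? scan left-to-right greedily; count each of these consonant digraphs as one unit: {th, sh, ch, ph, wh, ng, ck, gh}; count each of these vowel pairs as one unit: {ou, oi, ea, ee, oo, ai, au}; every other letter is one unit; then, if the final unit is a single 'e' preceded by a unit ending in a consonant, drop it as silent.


Word: "finger" (6 letters)
Left-to-right scan:
  [1] 'f' (letter)
  [2] 'i' (letter)
  [3] 'ng' (digraph)
  [4] 'e' (letter)
  [5] 'r' (letter)
Units from scan: 5
Sound units = 5 units


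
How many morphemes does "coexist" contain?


Word: "coexist"
Morphemes: co- | exist
Each morpheme carries meaning
= 2 morphemes


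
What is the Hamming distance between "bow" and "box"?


Comparing character by character (same length = 3):
  Pos 0: 'b' vs 'b' =
  Pos 1: 'o' vs 'o' =
  Pos 2: 'w' vs 'x' !=
Hamming distance = 1


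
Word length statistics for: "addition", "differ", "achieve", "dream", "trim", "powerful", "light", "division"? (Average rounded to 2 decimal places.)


Lengths: "addition"=8, "differ"=6, "achieve"=7, "dream"=5, "trim"=4, "powerful"=8, "light"=5, "division"=8
Sum = 51, Count = 8
Average = 51/8 = 6.38
= avg=6.38, min=4, max=8


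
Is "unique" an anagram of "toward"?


Word 1: "toward" → sorted: adortw
Word 2: "unique" → sorted: einquu
Same letters? adortw != einquu
Anagram = No


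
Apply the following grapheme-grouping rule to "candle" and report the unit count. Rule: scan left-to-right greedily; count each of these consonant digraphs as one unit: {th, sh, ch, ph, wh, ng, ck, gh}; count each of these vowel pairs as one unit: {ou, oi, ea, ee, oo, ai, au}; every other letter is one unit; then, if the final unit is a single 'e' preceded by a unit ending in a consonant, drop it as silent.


Word: "candle" (6 letters)
Left-to-right scan:
  1. 'c' (letter)
  2. 'a' (letter)
  3. 'n' (letter)
  4. 'd' (letter)
  5. 'l' (letter)
  6. 'e' (letter)
Units from scan: 6
Final unit is 'e' after a consonant -> drop as silent (-1)
Sound units = 5 units


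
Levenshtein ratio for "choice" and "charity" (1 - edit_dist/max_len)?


Word 1: "choice" (length 6)
Word 2: "charity" (length 7)
One optimal edit sequence:
  1. keep 'c'
  2. keep 'h'
  3. insert 'a'  (+1)
  4. substitute 'o' -> 'r'  (+1)
  5. keep 'i'
  6. substitute 'c' -> 't'  (+1)
  7. substitute 'e' -> 'y'  (+1)
Edit distance = 4
Max length = max(6, 7) = 7
Similarity = 1 - 4/7
= 0.4286


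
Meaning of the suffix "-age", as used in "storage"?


Suffix: -age
Example: storage (store + -age, with a spelling change)
Meaning = result / collection


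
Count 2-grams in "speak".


Word: "speak" (length 5)
Number of 2-grams = length - 2 + 1 = 5 - 2 + 1
= 4


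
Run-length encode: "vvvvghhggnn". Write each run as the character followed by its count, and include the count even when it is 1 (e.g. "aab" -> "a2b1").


String: "vvvvghhggnn"
Scanning for consecutive runs:
  'v' x 4
  'g' x 1
  'h' x 2
  'g' x 2
  'n' x 2
RLE = "v4g1h2g2n2"


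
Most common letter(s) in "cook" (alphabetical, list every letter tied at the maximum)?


Word: "cook"
Letter counts:
  'c': 1
  'k': 1
  'o': 2
Maximum count = 2
Most frequent = 'o' (2 times each)


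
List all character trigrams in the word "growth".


Word: "growth" (length 6)
Number of trigrams = 6 - 3 + 1 = 4
  Position 0: "gro"
  Position 1: "row"
  Position 2: "owt"
  Position 3: "wth"
Trigrams = "gro", "row", "owt", "wth"


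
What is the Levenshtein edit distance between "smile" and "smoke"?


Word 1: "smile" (length 5)
Word 2: "smoke" (length 5)
One optimal edit sequence (insert/delete/substitute each cost 1):
  1. keep 's'
  2. keep 'm'
  3. substitute 'i' -> 'o'  (+1)
  4. substitute 'l' -> 'k'  (+1)
  5. keep 'e'
Total edit operations: 2
Edit distance = 2


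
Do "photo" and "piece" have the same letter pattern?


Pattern of "photo": [0, 1, 2, 3, 2]
Pattern of "piece": [0, 1, 2, 3, 2]
Patterns match
Same pattern = Yes


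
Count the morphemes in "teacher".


Word: "teacher"
Morphemes: teach / -er
Each morpheme carries meaning
= 2 morphemes


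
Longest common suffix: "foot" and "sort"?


Word 1: "foot"
Word 2: "sort"
Comparing from end:
  Pos -1: 't' == 't'
  Pos -2: 'o' != 'r' (stop)
LCS = "t" (length 1)


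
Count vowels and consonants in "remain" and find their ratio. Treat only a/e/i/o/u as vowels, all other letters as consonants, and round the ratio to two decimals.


Word: "remain"
Vowels (a,e,i,o,u): 3
Consonants: 3
Ratio = 3/3
= 1.00


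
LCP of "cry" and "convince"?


Word 1: "cry"
Word 2: "convince"
Comparing from start:
  Pos 0: 'c' == 'c'
  Pos 1: 'r' != 'o' (stop)
LCP = "c" (length 1)


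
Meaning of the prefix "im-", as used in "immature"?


Prefix: im-
As in: immature -> im- + mature
Meaning = not / into


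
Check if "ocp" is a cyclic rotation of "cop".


Word: "cop", Candidate: "ocp"
Method: check if candidate is substring of word+word
"copcop" contains "ocp"? No
Is rotation = No


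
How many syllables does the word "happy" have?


Word: "happy"
Syllable breakdown: hap | py
Counting: 2 parts
= 2 syllables


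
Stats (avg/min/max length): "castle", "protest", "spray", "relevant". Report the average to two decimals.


Lengths: "castle"=6, "protest"=7, "spray"=5, "relevant"=8
Sum = 26, Count = 4
Average = 26/4 = 6.50
= avg=6.50, min=5, max=8


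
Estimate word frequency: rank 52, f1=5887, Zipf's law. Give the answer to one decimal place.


Zipf's law: f(r) = f(1) / r
f(1) = 5887
f(52) = 5887 / 52
= 113.2 occurrences


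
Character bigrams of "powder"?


Word: "powder" (length 6)
Number of bigrams = 6 - 2 + 1 = 5
  Position 0: "po"
  Position 1: "ow"
  Position 2: "wd"
  Position 3: "de"
  Position 4: "er"
Bigrams = "po", "ow", "wd", "de", "er"


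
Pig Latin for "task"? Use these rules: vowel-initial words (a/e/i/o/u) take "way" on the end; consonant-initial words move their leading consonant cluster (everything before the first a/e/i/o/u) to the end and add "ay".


Word: "task"
Starts with consonant(s) → move to end, add 'ay'
Consonant cluster: "t"
Pig Latin = "asktay"


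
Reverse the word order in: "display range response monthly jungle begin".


Original: "display range response monthly jungle begin"
Words (1..n): display | range | response | monthly | jungle | begin
Reversed (n..1): begin | jungle | monthly | response | range | display
Result = "begin jungle monthly response range display"


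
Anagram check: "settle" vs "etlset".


Word 1: "settle" → sorted: eelstt
Word 2: "etlset" → sorted: eelstt
Same letters? eelstt == eelstt
Anagram = Yes


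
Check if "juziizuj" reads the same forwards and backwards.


Word: "juziizuj"
Reversed: "juziizuj"
Forward == Backward? juziizuj == juziizuj
Palindrome = Yes


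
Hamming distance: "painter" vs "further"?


Comparing character by character (same length = 7):
  Pos 0: 'p' vs 'f' !=
  Pos 1: 'a' vs 'u' !=
  Pos 2: 'i' vs 'r' !=
  Pos 3: 'n' vs 't' !=
  Pos 4: 't' vs 'h' !=
  Pos 5: 'e' vs 'e' =
  Pos 6: 'r' vs 'r' =
Hamming distance = 5


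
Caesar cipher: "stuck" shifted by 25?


Word: "stuck"
Shift: 25
Each letter → (letter + shift) mod 26:
  's' (18) + 25 = 17 → 'r'
  't' (19) + 25 = 18 → 's'
  'u' (20) + 25 = 19 → 't'
  'c' (2) + 25 = 1 → 'b'
  'k' (10) + 25 = 9 → 'j'
Result = "rstbj"


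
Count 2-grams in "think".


Word: "think" (length 5)
Number of 2-grams = length - 2 + 1 = 5 - 2 + 1
= 4


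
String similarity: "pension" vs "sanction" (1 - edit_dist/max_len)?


Word 1: "pension" (length 7)
Word 2: "sanction" (length 8)
One optimal edit sequence:
  1. substitute 'p' -> 's'  (+1)
  2. substitute 'e' -> 'a'  (+1)
  3. keep 'n'
  4. insert 'c'  (+1)
  5. substitute 's' -> 't'  (+1)
  6. keep 'i'
  7. keep 'o'
  8. keep 'n'
Edit distance = 4
Max length = max(7, 8) = 8
Similarity = 1 - 4/8
= 0.5000


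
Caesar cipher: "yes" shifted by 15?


Word: "yes"
Shift: 15
Each letter → (letter + shift) mod 26:
  'y' (24) + 15 = 13 → 'n'
  'e' (4) + 15 = 19 → 't'
  's' (18) + 15 = 7 → 'h'
Result = "nth"


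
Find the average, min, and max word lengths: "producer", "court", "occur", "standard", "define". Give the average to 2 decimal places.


Lengths: "producer"=8, "court"=5, "occur"=5, "standard"=8, "define"=6
Sum = 32, Count = 5
Average = 32/5 = 6.40
= avg=6.40, min=5, max=8


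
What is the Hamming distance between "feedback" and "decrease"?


Comparing character by character (same length = 8):
  Pos 0: 'f' vs 'd' !=
  Pos 1: 'e' vs 'e' =
  Pos 2: 'e' vs 'c' !=
  Pos 3: 'd' vs 'r' !=
  Pos 4: 'b' vs 'e' !=
  Pos 5: 'a' vs 'a' =
  Pos 6: 'c' vs 's' !=
  Pos 7: 'k' vs 'e' !=
Hamming distance = 6


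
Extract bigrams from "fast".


Word: "fast" (length 4)
Number of bigrams = 4 - 2 + 1 = 3
  Position 0: "fa"
  Position 1: "as"
  Position 2: "st"
Bigrams = "fa", "as", "st"


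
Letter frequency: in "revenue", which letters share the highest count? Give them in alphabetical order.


Word: "revenue"
Letter counts:
  'e': 3
  'n': 1
  'r': 1
  'u': 1
  'v': 1
Maximum count = 3
Most frequent = 'e' (3 times each)


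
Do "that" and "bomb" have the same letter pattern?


Pattern of "that": [0, 1, 2, 0]
Pattern of "bomb": [0, 1, 2, 0]
Patterns match
Same pattern = Yes


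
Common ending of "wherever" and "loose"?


Word 1: "wherever"
Word 2: "loose"
Comparing from end:
  Pos -1: 'r' != 'e' (stop)
LCS = "" (length 0)


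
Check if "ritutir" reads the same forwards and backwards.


Word: "ritutir"
Reversed: "ritutir"
Forward == Backward? ritutir == ritutir
Palindrome = Yes


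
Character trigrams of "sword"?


Word: "sword" (length 5)
Number of trigrams = 5 - 3 + 1 = 3
  Position 0: "swo"
  Position 1: "wor"
  Position 2: "ord"
Trigrams = "swo", "wor", "ord"


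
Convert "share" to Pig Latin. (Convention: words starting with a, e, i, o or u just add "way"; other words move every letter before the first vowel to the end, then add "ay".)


Word: "share"
Starts with consonant(s) → move to end, add 'ay'
Consonant cluster: "sh"
Pig Latin = "areshay"


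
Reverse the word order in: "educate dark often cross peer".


Original: "educate dark often cross peer"
Words (1..n): educate | dark | often | cross | peer
Reversed (n..1): peer | cross | often | dark | educate
Result = "peer cross often dark educate"


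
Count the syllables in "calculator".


Word: "calculator"
Syllable breakdown: cal-cu-la-tor
Counting: 4 parts
= 4 syllables


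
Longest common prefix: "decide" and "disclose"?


Word 1: "decide"
Word 2: "disclose"
Comparing from start:
  Pos 0: 'd' == 'd'
  Pos 1: 'e' != 'i' (stop)
LCP = "d" (length 1)


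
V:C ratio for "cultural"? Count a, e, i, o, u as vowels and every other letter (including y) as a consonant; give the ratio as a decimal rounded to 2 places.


Word: "cultural"
Vowels (a,e,i,o,u): 3
Consonants: 5
Ratio = 3/5
= 0.60


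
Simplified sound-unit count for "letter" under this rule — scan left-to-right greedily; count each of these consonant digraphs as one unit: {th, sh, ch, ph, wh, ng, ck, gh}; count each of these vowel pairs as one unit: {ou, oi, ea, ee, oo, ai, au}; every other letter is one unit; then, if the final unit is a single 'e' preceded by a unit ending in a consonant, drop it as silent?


Word: "letter" (6 letters)
Left-to-right scan:
  1. 'l' (letter)
  2. 'e' (letter)
  3. 't' (letter)
  4. 't' (letter)
  5. 'e' (letter)
  6. 'r' (letter)
Units from scan: 6
Sound units = 6 units


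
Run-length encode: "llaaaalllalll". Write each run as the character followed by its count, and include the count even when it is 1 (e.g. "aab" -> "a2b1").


String: "llaaaalllalll"
Scanning for consecutive runs:
  'l' x 2
  'a' x 4
  'l' x 3
  'a' x 1
  'l' x 3
RLE = "l2a4l3a1l3"


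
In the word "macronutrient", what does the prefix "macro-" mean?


Prefix: macro-
Example: macronutrient = macro- + nutrient
Meaning = large


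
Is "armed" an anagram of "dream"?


Word 1: "dream" → sorted: ademr
Word 2: "armed" → sorted: ademr
Same letters? ademr == ademr
Anagram = Yes


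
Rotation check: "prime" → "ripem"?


Word: "prime", Candidate: "ripem"
Method: check if candidate is substring of word+word
"primeprime" contains "ripem"? No
Is rotation = No


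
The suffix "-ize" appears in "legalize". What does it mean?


Suffix: -ize
Example: legalize (legal + -ize)
Meaning = to make


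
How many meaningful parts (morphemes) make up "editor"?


Word: "editor"
Morphemes: edit | -or
Each morpheme carries meaning
= 2 morphemes


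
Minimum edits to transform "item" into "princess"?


Word 1: "item" (length 4)
Word 2: "princess" (length 8)
One optimal edit sequence (insert/delete/substitute each cost 1):
  1. insert 'p'  (+1)
  2. insert 'r'  (+1)
  3. keep 'i'
  4. insert 'n'  (+1)
  5. substitute 't' -> 'c'  (+1)
  6. keep 'e'
  7. insert 's'  (+1)
  8. substitute 'm' -> 's'  (+1)
Total edit operations: 6
Edit distance = 6


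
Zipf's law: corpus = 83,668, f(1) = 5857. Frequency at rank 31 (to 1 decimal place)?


Zipf's law: f(r) = f(1) / r
f(1) = 5857
f(31) = 5857 / 31
= 188.9 occurrences


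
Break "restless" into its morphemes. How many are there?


Word: "restless"
Morphemes: rest + -less
Each morpheme carries meaning
= 2 morphemes


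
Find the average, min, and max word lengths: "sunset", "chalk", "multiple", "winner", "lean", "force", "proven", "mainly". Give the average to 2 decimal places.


Lengths: "sunset"=6, "chalk"=5, "multiple"=8, "winner"=6, "lean"=4, "force"=5, "proven"=6, "mainly"=6
Sum = 46, Count = 8
Average = 46/8 = 5.75
= avg=5.75, min=4, max=8


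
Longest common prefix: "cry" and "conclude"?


Word 1: "cry"
Word 2: "conclude"
Comparing from start:
  Pos 0: 'c' == 'c'
  Pos 1: 'r' != 'o' (stop)
LCP = "c" (length 1)


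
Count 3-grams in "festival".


Word: "festival" (length 8)
Number of 3-grams = length - 3 + 1 = 8 - 3 + 1
= 6


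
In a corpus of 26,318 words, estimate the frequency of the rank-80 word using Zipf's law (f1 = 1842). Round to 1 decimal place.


Zipf's law: f(r) = f(1) / r
f(1) = 1842
f(80) = 1842 / 80
= 23.0 occurrences


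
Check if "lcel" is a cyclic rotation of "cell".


Word: "cell", Candidate: "lcel"
Method: check if candidate is substring of word+word
"cellcell" contains "lcel"? Yes
Is rotation = Yes


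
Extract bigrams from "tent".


Word: "tent" (length 4)
Number of bigrams = 4 - 2 + 1 = 3
  Position 0: "te"
  Position 1: "en"
  Position 2: "nt"
Bigrams = "te", "en", "nt"


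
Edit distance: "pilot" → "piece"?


Word 1: "pilot" (length 5)
Word 2: "piece" (length 5)
One optimal edit sequence (insert/delete/substitute each cost 1):
  1. keep 'p'
  2. keep 'i'
  3. substitute 'l' -> 'e'  (+1)
  4. substitute 'o' -> 'c'  (+1)
  5. substitute 't' -> 'e'  (+1)
Total edit operations: 3
Edit distance = 3


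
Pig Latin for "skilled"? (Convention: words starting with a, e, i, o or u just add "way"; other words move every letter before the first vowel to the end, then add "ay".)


Word: "skilled"
Starts with consonant(s) → move to end, add 'ay'
Consonant cluster: "sk"
Pig Latin = "illedskay"


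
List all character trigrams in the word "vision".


Word: "vision" (length 6)
Number of trigrams = 6 - 3 + 1 = 4
  Position 0: "vis"
  Position 1: "isi"
  Position 2: "sio"
  Position 3: "ion"
Trigrams = "vis", "isi", "sio", "ion"


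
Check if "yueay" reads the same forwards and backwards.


Word: "yueay"
Reversed: "yaeuy"
Forward == Backward? yueay != yaeuy
Palindrome = No


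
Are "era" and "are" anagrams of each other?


Word 1: "era" → sorted: aer
Word 2: "are" → sorted: aer
Same letters? aer == aer
Anagram = Yes


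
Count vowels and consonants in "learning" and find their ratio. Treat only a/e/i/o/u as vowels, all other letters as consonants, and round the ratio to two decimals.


Word: "learning"
Vowels (a,e,i,o,u): 3
Consonants: 5
Ratio = 3/5
= 0.60


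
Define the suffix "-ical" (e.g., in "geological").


Suffix: -ical
As in: geological -> geology + -ical, with a spelling change
Meaning = relating to


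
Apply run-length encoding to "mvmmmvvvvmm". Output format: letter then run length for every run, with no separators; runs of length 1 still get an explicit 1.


String: "mvmmmvvvvmm"
Scanning for consecutive runs:
  'm' x 1
  'v' x 1
  'm' x 3
  'v' x 4
  'm' x 2
RLE = "m1v1m3v4m2"


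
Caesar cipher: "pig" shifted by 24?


Word: "pig"
Shift: 24
Each letter → (letter + shift) mod 26:
  'p' (15) + 24 = 13 → 'n'
  'i' (8) + 24 = 6 → 'g'
  'g' (6) + 24 = 4 → 'e'
Result = "nge"


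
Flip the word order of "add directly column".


Original: "add directly column"
Words (1..n): add | directly | column
Reversed (n..1): column | directly | add
Result = "column directly add"


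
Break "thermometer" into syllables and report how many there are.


Word: "thermometer"
Syllable breakdown: ther · mom · e · ter
Counting: 4 parts
= 4 syllables


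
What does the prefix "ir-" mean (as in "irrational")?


Prefix: ir-
Example: irrational (ir- + rational)
Meaning = not


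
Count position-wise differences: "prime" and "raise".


Comparing character by character (same length = 5):
  Pos 0: 'p' vs 'r' !=
  Pos 1: 'r' vs 'a' !=
  Pos 2: 'i' vs 'i' =
  Pos 3: 'm' vs 's' !=
  Pos 4: 'e' vs 'e' =
Hamming distance = 3


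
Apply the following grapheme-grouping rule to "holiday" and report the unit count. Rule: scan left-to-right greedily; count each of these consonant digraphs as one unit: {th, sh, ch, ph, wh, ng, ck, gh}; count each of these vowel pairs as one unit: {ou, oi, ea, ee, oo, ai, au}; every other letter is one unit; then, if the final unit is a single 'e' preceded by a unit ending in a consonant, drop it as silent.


Word: "holiday" (7 letters)
Left-to-right scan:
  1. 'h' (letter)
  2. 'o' (letter)
  3. 'l' (letter)
  4. 'i' (letter)
  5. 'd' (letter)
  6. 'a' (letter)
  7. 'y' (letter)
Units from scan: 7
Sound units = 7 units


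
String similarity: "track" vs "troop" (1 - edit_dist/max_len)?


Word 1: "track" (length 5)
Word 2: "troop" (length 5)
One optimal edit sequence:
  1. keep 't'
  2. keep 'r'
  3. substitute 'a' -> 'o'  (+1)
  4. substitute 'c' -> 'o'  (+1)
  5. substitute 'k' -> 'p'  (+1)
Edit distance = 3
Max length = max(5, 5) = 5
Similarity = 1 - 3/5
= 0.4000


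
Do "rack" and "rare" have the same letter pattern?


Pattern of "rack": [0, 1, 2, 3]
Pattern of "rare": [0, 1, 0, 2]
Patterns do not match
Same pattern = No


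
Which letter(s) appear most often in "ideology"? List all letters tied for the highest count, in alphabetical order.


Word: "ideology"
Letter counts:
  'd': 1
  'e': 1
  'g': 1
  'i': 1
  'l': 1
  'o': 2
  'y': 1
Maximum count = 2
Most frequent = 'o' (2 times each)


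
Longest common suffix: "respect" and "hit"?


Word 1: "respect"
Word 2: "hit"
Comparing from end:
  Pos -1: 't' == 't'
  Pos -2: 'c' != 'i' (stop)
LCS = "t" (length 1)


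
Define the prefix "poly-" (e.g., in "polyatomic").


Prefix: poly-
Example: polyatomic (poly- + atomic)
Meaning = many


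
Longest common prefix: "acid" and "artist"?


Word 1: "acid"
Word 2: "artist"
Comparing from start:
  Pos 0: 'a' == 'a'
  Pos 1: 'c' != 'r' (stop)
LCP = "a" (length 1)


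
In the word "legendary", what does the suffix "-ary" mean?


Suffix: -ary
Example: legendary (legend + -ary)
Meaning = relating to


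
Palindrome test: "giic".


Word: "giic"
Reversed: "ciig"
Forward == Backward? giic != ciig
Palindrome = No


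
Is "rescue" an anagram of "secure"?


Word 1: "secure" → sorted: ceersu
Word 2: "rescue" → sorted: ceersu
Same letters? ceersu == ceersu
Anagram = Yes


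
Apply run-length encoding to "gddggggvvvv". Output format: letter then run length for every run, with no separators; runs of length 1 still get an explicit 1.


String: "gddggggvvvv"
Scanning for consecutive runs:
  'g' x 1
  'd' x 2
  'g' x 4
  'v' x 4
RLE = "g1d2g4v4"


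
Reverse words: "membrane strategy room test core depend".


Original: "membrane strategy room test core depend"
Words (1..n): membrane | strategy | room | test | core | depend
Reversed (n..1): depend | core | test | room | strategy | membrane
Result = "depend core test room strategy membrane"


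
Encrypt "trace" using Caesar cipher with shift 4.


Word: "trace"
Shift: 4
Each letter → (letter + shift) mod 26:
  't' (19) + 4 = 23 → 'x'
  'r' (17) + 4 = 21 → 'v'
  'a' (0) + 4 = 4 → 'e'
  'c' (2) + 4 = 6 → 'g'
  'e' (4) + 4 = 8 → 'i'
Result = "xvegi"


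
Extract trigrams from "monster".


Word: "monster" (length 7)
Number of trigrams = 7 - 3 + 1 = 5
  Position 0: "mon"
  Position 1: "ons"
  Position 2: "nst"
  Position 3: "ste"
  Position 4: "ter"
Trigrams = "mon", "ons", "nst", "ste", "ter"


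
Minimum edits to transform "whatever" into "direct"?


Word 1: "whatever" (length 8)
Word 2: "direct" (length 6)
One optimal edit sequence (insert/delete/substitute each cost 1):
  1. delete 'w'  (+1)
  2. substitute 'h' -> 'd'  (+1)
  3. substitute 'a' -> 'i'  (+1)
  4. substitute 't' -> 'r'  (+1)
  5. keep 'e'
  6. delete 'v'  (+1)
  7. substitute 'e' -> 'c'  (+1)
  8. substitute 'r' -> 't'  (+1)
Total edit operations: 7
Edit distance = 7


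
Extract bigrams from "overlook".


Word: "overlook" (length 8)
Number of bigrams = 8 - 2 + 1 = 7
  Position 0: "ov"
  Position 1: "ve"
  Position 2: "er"
  Position 3: "rl"
  Position 4: "lo"
  Position 5: "oo"
  Position 6: "ok"
Bigrams = "ov", "ve", "er", "rl", "lo", "oo", "ok"


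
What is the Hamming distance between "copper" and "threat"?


Comparing character by character (same length = 6):
  Pos 0: 'c' vs 't' !=
  Pos 1: 'o' vs 'h' !=
  Pos 2: 'p' vs 'r' !=
  Pos 3: 'p' vs 'e' !=
  Pos 4: 'e' vs 'a' !=
  Pos 5: 'r' vs 't' !=
Hamming distance = 6


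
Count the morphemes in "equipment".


Word: "equipment"
Morphemes: equip + -ment
Each morpheme carries meaning
= 2 morphemes


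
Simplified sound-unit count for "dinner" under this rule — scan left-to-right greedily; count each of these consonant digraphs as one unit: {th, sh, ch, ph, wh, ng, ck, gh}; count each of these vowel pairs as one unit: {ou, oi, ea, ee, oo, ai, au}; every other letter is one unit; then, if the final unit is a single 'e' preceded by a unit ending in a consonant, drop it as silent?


Word: "dinner" (6 letters)
Left-to-right scan:
  (1) 'd' (letter)
  (2) 'i' (letter)
  (3) 'n' (letter)
  (4) 'n' (letter)
  (5) 'e' (letter)
  (6) 'r' (letter)
Units from scan: 6
Sound units = 6 units


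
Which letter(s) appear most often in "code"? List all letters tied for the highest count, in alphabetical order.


Word: "code"
Letter counts:
  'c': 1
  'd': 1
  'e': 1
  'o': 1
Maximum count = 1
Most frequent = 'c', 'd', 'e', 'o' (1 time each)


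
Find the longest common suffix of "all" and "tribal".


Word 1: "all"
Word 2: "tribal"
Comparing from end:
  Pos -1: 'l' == 'l'
  Pos -2: 'l' != 'a' (stop)
LCS = "l" (length 1)


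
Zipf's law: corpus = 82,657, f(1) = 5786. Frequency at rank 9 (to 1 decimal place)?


Zipf's law: f(r) = f(1) / r
f(1) = 5786
f(9) = 5786 / 9
= 642.9 occurrences


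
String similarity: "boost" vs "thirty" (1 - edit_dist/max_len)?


Word 1: "boost" (length 5)
Word 2: "thirty" (length 6)
One optimal edit sequence:
  1. substitute 'b' -> 't'  (+1)
  2. substitute 'o' -> 'h'  (+1)
  3. substitute 'o' -> 'i'  (+1)
  4. substitute 's' -> 'r'  (+1)
  5. keep 't'
  6. insert 'y'  (+1)
Edit distance = 5
Max length = max(5, 6) = 6
Similarity = 1 - 5/6
= 0.1667


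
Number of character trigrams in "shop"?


Word: "shop" (length 4)
Number of 3-grams = length - 3 + 1 = 4 - 3 + 1
= 2


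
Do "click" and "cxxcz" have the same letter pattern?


Pattern of "click": [0, 1, 2, 0, 3]
Pattern of "cxxcz": [0, 1, 1, 0, 2]
Patterns do not match
Same pattern = No


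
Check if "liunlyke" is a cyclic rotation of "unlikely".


Word: "unlikely", Candidate: "liunlyke"
Method: check if candidate is substring of word+word
"unlikelyunlikely" contains "liunlyke"? No
Is rotation = No


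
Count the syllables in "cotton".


Word: "cotton"
Syllable breakdown: cot · ton
Counting: 2 parts
= 2 syllables


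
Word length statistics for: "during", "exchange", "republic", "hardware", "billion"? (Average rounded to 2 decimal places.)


Lengths: "during"=6, "exchange"=8, "republic"=8, "hardware"=8, "billion"=7
Sum = 37, Count = 5
Average = 37/5 = 7.40
= avg=7.40, min=6, max=8
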